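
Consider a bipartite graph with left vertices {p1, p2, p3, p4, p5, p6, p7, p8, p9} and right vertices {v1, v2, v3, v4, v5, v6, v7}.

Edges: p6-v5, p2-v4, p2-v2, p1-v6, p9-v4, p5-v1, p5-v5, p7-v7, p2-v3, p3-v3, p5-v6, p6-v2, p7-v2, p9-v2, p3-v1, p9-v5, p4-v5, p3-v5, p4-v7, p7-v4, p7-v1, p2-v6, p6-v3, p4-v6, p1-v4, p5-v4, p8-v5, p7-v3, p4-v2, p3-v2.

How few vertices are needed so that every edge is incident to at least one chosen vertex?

7

The 7 edges p1–v4, p2–v6, p3–v2, p4–v7, p5–v1, p6–v5, p7–v3 form a matching, so any vertex cover needs at least 7 vertices (one per matched edge).
Conversely {v1, v2, v3, v4, v5, v6, v7} meets every edge and has exactly 7 vertices, so 7 is optimal.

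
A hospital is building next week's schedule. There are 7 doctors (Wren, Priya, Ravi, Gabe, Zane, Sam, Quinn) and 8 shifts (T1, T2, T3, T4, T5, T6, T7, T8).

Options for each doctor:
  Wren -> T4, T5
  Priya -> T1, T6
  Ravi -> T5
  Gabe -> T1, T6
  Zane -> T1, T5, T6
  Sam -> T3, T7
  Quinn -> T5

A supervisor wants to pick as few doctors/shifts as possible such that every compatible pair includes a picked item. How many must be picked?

{Wren, Sam, T1, T5, T6} is a vertex cover of size 5: every edge has an endpoint in this set.
No smaller cover exists because Wren–T4, Priya–T1, Ravi–T5, Gabe–T6, Sam–T7 is a matching of size 5, and a cover must include an endpoint of each of these disjoint edges (König's theorem).

5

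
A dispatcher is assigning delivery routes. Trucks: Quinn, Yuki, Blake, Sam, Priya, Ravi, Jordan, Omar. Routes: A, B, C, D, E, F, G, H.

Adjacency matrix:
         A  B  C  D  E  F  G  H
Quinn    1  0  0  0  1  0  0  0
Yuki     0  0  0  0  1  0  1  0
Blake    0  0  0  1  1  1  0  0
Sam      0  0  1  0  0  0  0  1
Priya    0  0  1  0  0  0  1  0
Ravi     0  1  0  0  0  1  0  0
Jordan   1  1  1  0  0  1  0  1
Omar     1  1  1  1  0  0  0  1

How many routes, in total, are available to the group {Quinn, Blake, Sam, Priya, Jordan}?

8

The union of neighbours of {Quinn, Blake, Sam, Priya, Jordan} is {A, B, C, D, E, F, G, H}, which has 8 elements.
Since |N(S)| = 8 ≥ |S| = 5, Hall's condition holds for this subset.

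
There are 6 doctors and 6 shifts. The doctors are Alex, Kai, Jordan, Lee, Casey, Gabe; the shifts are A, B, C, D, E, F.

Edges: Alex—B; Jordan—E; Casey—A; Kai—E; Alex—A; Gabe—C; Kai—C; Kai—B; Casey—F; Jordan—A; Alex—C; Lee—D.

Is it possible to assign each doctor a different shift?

Yes

One maximum matching: Alex→B, Kai→E, Jordan→A, Lee→D, Casey→F, Gabe→C.
All 6 doctors are covered.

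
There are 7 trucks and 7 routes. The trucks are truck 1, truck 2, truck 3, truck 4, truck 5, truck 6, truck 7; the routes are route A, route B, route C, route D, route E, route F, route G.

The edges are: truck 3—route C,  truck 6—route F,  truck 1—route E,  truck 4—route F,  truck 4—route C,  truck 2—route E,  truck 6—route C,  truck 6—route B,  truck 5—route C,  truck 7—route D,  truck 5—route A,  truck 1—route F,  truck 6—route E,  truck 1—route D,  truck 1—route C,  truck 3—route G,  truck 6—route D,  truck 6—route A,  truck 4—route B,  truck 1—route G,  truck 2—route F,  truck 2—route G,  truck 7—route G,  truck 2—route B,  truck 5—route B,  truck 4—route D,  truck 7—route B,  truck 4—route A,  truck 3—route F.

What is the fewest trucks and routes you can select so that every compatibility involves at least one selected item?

7

The 7 edges truck 1–route G, truck 2–route E, truck 3–route F, truck 4–route C, truck 5–route A, truck 6–route D, truck 7–route B form a matching, so any vertex cover needs at least 7 vertices (one per matched edge).
Conversely {truck 1, truck 2, truck 3, truck 4, truck 5, truck 6, truck 7} meets every edge and has exactly 7 vertices, so 7 is optimal.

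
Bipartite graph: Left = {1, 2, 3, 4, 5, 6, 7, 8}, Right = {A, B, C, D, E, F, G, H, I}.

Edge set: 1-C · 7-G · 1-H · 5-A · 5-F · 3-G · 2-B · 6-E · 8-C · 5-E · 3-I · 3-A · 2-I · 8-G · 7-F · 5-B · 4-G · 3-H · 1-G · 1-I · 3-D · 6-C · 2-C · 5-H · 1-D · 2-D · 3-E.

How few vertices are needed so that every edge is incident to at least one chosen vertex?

8

{1, 2, 3, 4, 5, 6, 7, 8} is a vertex cover of size 8: every edge has an endpoint in this set.
No smaller cover exists because 1–D, 2–B, 3–A, 4–G, 5–H, 6–E, 7–F, 8–C is a matching of size 8, and a cover must include an endpoint of each of these disjoint edges (König's theorem).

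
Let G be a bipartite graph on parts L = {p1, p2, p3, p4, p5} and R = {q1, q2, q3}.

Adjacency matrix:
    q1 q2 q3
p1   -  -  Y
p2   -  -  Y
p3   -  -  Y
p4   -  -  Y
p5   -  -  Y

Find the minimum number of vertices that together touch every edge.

A maximum matching has 1 edge (e.g. p1–q3).
By König's theorem the minimum vertex cover has the same size. One such cover is {q3}.

1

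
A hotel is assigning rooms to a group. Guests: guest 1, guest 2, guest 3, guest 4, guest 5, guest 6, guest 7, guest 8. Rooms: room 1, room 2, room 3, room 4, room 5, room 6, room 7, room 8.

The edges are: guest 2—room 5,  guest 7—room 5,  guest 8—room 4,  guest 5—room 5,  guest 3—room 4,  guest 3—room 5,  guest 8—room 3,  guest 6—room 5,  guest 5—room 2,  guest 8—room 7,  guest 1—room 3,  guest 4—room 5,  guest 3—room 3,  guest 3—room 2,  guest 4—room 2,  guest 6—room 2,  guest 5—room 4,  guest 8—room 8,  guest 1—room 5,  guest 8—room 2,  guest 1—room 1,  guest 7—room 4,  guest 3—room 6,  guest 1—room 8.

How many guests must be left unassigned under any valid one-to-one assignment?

2

For example, pair guest 1-room 3, guest 2-room 5, guest 3-room 6, guest 4-room 2, guest 5-room 4, guest 8-room 8.
The set {guest 2, guest 4, guest 5, guest 6, guest 7} has only 3 neighbours ({room 2, room 4, room 5}), so by Hall's theorem at most 6 of the 8 guests can be matched.
That matches 6 of the 8, leaving 2 unmatched; no matching can do better.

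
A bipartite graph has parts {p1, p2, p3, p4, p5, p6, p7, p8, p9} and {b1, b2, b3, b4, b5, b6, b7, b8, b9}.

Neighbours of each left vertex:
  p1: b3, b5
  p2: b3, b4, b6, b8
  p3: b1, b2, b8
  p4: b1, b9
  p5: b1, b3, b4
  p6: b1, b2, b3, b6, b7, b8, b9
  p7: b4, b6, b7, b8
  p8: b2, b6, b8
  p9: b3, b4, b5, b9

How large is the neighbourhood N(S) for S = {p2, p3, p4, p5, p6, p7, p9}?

9

The union of neighbours of {p2, p3, p4, p5, p6, p7, p9} is {b1, b2, b3, b4, b5, b6, b7, b8, b9}, which has 9 elements.
Since |N(S)| = 9 ≥ |S| = 7, Hall's condition holds for this subset.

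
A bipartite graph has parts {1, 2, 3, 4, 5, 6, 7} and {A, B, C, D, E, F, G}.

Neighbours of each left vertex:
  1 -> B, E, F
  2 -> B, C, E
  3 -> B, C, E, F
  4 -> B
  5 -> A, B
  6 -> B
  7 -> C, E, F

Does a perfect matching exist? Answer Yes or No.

The set {1, 2, 3, 4, 6, 7} has only 4 neighbours ({B, C, E, F}), so by Hall's theorem at most 5 of the 7 left vertices can be matched.
Hence no matching covers every left vertex.

No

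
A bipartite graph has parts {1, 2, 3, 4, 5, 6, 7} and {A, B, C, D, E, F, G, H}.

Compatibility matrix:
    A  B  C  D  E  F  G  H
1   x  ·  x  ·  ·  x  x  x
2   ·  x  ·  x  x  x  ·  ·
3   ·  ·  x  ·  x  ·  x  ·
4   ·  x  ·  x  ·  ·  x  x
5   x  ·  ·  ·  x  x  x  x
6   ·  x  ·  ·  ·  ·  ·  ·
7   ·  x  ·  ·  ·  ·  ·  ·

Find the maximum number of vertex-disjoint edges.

6

For example, pair 1-H, 2-E, 3-C, 4-G, 5-A, 6-B.
The set {6, 7} has only 1 neighbour ({B}), so by Hall's theorem at most 6 of the 7 left vertices can be matched.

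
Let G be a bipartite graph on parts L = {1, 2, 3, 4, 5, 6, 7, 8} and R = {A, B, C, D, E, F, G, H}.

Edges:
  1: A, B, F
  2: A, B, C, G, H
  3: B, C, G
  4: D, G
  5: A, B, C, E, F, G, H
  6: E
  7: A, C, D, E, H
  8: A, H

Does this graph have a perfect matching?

Yes

A valid assignment of size 8: 1→F, 2→A, 3→B, 4→D, 5→G, 6→E, 7→C, 8→H.
Every left vertex is matched, so this is a perfect matching.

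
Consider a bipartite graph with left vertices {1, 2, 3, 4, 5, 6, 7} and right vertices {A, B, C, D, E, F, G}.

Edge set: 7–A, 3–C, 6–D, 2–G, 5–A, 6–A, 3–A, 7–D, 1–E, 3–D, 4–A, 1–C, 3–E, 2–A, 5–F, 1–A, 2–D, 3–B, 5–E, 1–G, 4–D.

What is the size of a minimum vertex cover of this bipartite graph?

A maximum matching has 6 edges (e.g. 1–C, 2–G, 3–E, 4–A, 5–F, 6–D).
By König's theorem the minimum vertex cover has the same size. One such cover is {1, 2, 3, 5, A, D}.

6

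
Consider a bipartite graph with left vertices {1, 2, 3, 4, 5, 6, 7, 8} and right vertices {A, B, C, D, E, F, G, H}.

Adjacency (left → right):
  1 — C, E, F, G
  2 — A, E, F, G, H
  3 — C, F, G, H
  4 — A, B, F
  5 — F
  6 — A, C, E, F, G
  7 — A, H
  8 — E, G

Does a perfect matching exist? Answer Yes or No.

No

The set {1, 2, 3, 5, 6, 7, 8} has only 6 neighbours ({A, C, E, F, G, H}), so by Hall's theorem at most 7 of the 8 left vertices can be matched.
Hence no matching covers every left vertex.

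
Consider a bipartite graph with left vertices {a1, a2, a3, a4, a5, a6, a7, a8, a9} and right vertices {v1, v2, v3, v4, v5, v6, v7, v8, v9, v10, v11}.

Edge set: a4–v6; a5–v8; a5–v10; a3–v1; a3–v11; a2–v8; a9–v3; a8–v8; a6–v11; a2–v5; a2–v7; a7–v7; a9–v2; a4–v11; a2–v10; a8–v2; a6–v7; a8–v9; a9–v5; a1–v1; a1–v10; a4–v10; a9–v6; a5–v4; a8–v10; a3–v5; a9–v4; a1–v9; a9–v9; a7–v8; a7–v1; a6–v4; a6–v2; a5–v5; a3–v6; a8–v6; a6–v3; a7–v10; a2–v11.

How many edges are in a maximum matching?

One maximum matching: a1-v1, a2-v5, a3-v6, a4-v10, a5-v8, a6-v11, a7-v7, a8-v2, a9-v3.
This saturates every left vertex, so 9 is the maximum.

9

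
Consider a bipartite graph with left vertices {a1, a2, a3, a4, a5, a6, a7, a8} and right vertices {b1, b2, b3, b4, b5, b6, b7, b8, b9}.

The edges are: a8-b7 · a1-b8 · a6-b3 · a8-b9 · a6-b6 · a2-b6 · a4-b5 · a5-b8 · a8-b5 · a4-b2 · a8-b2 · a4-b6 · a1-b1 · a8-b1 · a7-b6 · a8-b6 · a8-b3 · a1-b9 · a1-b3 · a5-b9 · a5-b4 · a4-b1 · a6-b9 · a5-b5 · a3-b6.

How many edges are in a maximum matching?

For example, pair a1–b8, a2–b6, a4–b2, a5–b5, a6–b3, a8–b7.
The set {a2, a3, a7} has only 1 neighbour ({b6}), so by Hall's theorem at most 6 of the 8 left vertices can be matched.

6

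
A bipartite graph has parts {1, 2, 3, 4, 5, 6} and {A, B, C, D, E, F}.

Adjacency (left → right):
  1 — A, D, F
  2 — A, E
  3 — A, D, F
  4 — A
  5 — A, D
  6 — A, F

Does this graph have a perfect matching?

No

The set {1, 3, 4, 5, 6} has only 3 neighbours ({A, D, F}), so by Hall's theorem at most 4 of the 6 left vertices can be matched.
Hence no matching covers every left vertex.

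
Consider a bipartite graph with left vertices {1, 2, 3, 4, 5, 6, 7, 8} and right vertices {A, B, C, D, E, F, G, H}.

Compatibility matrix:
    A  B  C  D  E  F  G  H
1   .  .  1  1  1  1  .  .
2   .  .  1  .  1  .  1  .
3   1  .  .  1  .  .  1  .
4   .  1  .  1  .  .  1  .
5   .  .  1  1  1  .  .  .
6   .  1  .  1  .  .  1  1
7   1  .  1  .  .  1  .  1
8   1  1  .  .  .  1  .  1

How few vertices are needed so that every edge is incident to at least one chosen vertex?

{1, 2, 3, 4, 5, 6, 7, 8} is a vertex cover of size 8: every edge has an endpoint in this set.
No smaller cover exists because 1–C, 2–E, 3–A, 4–G, 5–D, 6–H, 7–F, 8–B is a matching of size 8, and a cover must include an endpoint of each of these disjoint edges (König's theorem).

8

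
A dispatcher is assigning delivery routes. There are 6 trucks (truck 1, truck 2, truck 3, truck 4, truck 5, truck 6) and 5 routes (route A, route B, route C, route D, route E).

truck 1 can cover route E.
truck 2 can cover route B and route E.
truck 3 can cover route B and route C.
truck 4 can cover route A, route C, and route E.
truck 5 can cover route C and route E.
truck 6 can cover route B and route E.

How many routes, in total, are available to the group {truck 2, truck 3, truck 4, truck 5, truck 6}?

The union of neighbours of {truck 2, truck 3, truck 4, truck 5, truck 6} is {route A, route B, route C, route E}, which has 4 elements.
Since |N(S)| = 4 < |S| = 5, Hall's condition fails for this subset.

4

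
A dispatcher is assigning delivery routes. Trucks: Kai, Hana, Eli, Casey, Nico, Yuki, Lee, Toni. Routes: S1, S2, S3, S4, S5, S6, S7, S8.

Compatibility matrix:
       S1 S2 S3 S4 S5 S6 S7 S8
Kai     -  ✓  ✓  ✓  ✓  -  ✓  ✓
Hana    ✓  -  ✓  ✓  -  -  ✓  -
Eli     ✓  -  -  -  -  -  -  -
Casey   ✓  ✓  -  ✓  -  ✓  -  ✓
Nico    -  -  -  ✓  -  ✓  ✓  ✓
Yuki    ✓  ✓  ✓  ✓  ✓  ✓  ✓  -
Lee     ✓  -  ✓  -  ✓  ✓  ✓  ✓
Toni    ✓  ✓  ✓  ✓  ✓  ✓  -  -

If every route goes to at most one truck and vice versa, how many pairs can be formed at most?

For example, pair Kai-S7, Hana-S3, Eli-S1, Casey-S8, Nico-S4, Yuki-S5, Lee-S6, Toni-S2.
This saturates every truck, so 8 is the maximum.

8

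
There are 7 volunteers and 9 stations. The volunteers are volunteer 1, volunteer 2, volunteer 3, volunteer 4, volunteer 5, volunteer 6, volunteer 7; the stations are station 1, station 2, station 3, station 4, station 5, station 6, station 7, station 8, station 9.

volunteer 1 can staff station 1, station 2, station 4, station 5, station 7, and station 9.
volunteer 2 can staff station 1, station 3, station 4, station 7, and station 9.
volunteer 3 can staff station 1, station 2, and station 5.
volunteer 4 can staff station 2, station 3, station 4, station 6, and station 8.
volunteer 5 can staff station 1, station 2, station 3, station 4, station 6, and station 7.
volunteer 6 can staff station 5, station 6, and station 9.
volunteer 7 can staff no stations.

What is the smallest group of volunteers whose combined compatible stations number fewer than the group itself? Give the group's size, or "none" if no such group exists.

1

Take S = {volunteer 7}. Its neighbourhood is {}, so |N(S)| = 0 < |S| = 1.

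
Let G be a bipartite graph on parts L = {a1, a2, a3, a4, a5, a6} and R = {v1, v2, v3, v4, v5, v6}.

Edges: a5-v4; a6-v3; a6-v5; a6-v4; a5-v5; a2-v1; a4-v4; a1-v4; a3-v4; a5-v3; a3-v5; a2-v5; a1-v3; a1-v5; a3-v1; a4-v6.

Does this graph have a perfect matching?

The set {a1, a2, a3, a5, a6} has only 4 neighbours ({v1, v3, v4, v5}), so by Hall's theorem at most 5 of the 6 left vertices can be matched.
Hence no matching covers every left vertex.

No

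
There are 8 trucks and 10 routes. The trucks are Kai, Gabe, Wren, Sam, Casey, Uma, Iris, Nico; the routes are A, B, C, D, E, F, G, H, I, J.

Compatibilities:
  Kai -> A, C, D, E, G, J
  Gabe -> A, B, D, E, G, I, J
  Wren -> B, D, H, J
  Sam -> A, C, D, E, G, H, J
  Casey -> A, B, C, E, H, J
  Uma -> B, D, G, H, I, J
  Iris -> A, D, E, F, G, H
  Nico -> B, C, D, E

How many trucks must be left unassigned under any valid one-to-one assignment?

A valid assignment of size 8: Kai–C, Gabe–G, Wren–J, Sam–H, Casey–E, Uma–D, Iris–A, Nico–B.
This saturates every truck, so 8 is the maximum.
That matches 8 of the 8, leaving 0 unmatched; no matching can do better.

0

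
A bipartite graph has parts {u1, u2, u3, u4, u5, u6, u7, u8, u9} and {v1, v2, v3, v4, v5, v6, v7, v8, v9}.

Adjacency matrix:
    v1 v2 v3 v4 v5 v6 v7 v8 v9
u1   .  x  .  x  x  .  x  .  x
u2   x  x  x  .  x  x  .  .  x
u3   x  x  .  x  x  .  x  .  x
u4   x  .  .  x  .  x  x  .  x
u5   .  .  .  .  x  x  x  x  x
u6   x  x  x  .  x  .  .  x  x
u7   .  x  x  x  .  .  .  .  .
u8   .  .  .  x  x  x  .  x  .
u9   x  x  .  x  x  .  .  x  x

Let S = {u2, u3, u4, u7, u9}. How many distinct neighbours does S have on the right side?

The union of neighbours of {u2, u3, u4, u7, u9} is {v1, v2, v3, v4, v5, v6, v7, v8, v9}, which has 9 elements.
Since |N(S)| = 9 ≥ |S| = 5, Hall's condition holds for this subset.

9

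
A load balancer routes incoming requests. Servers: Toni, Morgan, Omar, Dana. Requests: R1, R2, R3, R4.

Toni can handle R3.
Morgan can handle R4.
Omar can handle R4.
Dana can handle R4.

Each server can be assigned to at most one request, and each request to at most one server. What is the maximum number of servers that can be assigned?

2

One maximum matching: Toni→R3, Morgan→R4.
The set {Morgan, Omar, Dana} has only 1 neighbour ({R4}), so by Hall's theorem at most 2 of the 4 servers can be matched.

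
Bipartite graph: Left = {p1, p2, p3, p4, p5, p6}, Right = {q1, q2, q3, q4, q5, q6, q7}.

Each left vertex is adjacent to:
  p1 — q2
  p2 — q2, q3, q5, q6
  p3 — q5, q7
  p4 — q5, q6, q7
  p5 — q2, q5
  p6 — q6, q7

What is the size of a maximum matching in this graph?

5

One maximum matching: p1-q2, p2-q3, p3-q7, p4-q6, p5-q5.
The set {p1, p3, p4, p5, p6} has only 4 neighbours ({q2, q5, q6, q7}), so by Hall's theorem at most 5 of the 6 left vertices can be matched.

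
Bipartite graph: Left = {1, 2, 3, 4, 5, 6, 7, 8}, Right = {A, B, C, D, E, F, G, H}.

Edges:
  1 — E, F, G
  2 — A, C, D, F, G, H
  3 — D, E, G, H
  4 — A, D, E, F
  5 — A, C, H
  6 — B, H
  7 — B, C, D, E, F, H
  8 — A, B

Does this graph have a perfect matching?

A valid assignment of size 8: 1→G, 2→A, 3→E, 4→D, 5→C, 6→H, 7→F, 8→B.
Every left vertex is matched, so this is a perfect matching.

Yes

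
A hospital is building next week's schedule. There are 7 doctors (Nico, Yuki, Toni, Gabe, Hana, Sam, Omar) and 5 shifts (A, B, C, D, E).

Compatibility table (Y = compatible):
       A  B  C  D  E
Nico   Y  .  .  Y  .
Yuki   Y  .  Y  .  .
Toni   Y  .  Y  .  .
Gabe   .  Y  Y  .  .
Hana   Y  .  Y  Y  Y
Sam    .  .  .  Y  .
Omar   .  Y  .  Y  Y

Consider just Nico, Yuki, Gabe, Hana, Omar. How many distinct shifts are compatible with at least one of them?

5

The union of neighbours of {Nico, Yuki, Gabe, Hana, Omar} is {A, B, C, D, E}, which has 5 elements.
Since |N(S)| = 5 ≥ |S| = 5, Hall's condition holds for this subset.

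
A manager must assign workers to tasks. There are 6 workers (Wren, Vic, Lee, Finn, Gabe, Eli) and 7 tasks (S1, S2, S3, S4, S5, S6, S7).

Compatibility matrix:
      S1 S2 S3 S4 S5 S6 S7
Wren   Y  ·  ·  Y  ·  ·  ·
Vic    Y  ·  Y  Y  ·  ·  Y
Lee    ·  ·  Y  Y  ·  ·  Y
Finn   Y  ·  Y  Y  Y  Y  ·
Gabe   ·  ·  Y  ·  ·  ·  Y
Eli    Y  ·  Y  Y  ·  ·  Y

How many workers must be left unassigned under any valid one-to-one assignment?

For example, pair Wren→S1, Vic→S4, Lee→S3, Finn→S6, Gabe→S7.
The set {Wren, Vic, Lee, Gabe, Eli} has only 4 neighbours ({S1, S3, S4, S7}), so by Hall's theorem at most 5 of the 6 workers can be matched.
That matches 5 of the 6, leaving 1 unmatched; no matching can do better.

1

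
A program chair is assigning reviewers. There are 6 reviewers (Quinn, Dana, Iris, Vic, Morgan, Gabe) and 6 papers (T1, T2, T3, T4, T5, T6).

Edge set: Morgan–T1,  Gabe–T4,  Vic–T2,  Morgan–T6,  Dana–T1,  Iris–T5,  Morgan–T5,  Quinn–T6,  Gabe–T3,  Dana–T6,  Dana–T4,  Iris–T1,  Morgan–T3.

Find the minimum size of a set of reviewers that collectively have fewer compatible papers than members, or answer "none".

A matching saturating every reviewer exists, for instance Quinn→T6, Dana→T1, Iris→T5, Vic→T2, Morgan→T3, Gabe→T4.
By Hall's marriage theorem, this means |N(S)| ≥ |S| for every subset S, so no violating subset exists.

none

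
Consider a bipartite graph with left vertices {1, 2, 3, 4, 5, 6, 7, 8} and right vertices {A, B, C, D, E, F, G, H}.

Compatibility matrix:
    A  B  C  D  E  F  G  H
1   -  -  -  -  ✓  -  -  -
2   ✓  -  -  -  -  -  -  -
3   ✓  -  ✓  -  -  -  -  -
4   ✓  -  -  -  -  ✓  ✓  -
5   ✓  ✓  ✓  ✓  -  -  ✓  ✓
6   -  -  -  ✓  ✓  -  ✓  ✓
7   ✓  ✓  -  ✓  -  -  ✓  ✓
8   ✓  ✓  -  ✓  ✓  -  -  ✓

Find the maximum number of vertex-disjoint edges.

8

A valid assignment of size 8: 1-E, 2-A, 3-C, 4-F, 5-G, 6-D, 7-B, 8-H.
All 8 left vertices are matched, so no larger matching exists.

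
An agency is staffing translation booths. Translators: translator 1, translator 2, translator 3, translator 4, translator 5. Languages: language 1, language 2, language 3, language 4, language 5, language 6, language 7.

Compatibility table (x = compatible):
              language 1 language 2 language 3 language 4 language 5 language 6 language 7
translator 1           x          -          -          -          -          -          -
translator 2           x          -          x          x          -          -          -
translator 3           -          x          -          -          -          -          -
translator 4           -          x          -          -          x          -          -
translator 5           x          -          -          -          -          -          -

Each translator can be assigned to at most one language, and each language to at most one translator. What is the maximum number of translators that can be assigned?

4

For example, pair translator 1→language 1, translator 2→language 4, translator 3→language 2, translator 4→language 5.
The set {translator 1, translator 5} has only 1 neighbour ({language 1}), so by Hall's theorem at most 4 of the 5 translators can be matched.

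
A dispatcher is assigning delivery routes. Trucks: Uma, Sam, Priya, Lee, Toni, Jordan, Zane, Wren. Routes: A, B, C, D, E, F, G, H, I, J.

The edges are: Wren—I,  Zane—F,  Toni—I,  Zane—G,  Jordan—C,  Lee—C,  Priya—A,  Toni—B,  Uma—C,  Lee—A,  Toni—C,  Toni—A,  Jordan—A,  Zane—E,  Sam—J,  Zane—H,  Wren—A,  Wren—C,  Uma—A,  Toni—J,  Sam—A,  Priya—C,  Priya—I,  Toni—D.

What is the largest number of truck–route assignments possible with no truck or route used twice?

One maximum matching: Uma-A, Sam-J, Priya-I, Lee-C, Toni-B, Zane-H.
The set {Uma, Priya, Lee, Jordan, Wren} has only 3 neighbours ({A, C, I}), so by Hall's theorem at most 6 of the 8 trucks can be matched.

6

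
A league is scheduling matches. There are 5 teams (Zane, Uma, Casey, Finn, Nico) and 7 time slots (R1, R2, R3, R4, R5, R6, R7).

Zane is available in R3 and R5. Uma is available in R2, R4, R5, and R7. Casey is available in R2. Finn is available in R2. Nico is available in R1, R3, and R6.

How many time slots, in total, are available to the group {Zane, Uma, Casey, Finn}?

5

The union of neighbours of {Zane, Uma, Casey, Finn} is {R2, R3, R4, R5, R7}, which has 5 elements.
Since |N(S)| = 5 ≥ |S| = 4, Hall's condition holds for this subset.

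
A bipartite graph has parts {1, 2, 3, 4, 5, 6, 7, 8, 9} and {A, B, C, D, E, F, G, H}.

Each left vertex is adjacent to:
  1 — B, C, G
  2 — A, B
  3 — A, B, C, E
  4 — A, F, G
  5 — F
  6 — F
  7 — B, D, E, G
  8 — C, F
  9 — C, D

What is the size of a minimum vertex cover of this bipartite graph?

7

The 7 edges 1–B, 2–A, 3–E, 4–G, 5–F, 7–D, 8–C form a matching, so any vertex cover needs at least 7 vertices (one per matched edge).
Conversely {A, B, C, D, E, F, G} meets every edge and has exactly 7 vertices, so 7 is optimal.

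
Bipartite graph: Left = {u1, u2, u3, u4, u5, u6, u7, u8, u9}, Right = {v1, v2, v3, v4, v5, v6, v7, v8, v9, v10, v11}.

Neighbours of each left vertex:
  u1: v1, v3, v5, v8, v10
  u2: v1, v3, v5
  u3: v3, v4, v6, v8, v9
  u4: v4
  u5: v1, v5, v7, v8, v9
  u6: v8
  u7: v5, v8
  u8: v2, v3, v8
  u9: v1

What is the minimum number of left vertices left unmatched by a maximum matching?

A valid assignment of size 9: u1-v10, u2-v3, u3-v6, u4-v4, u5-v9, u6-v8, u7-v5, u8-v2, u9-v1.
This saturates every left vertex, so 9 is the maximum.
That matches 9 of the 9, leaving 0 unmatched; no matching can do better.

0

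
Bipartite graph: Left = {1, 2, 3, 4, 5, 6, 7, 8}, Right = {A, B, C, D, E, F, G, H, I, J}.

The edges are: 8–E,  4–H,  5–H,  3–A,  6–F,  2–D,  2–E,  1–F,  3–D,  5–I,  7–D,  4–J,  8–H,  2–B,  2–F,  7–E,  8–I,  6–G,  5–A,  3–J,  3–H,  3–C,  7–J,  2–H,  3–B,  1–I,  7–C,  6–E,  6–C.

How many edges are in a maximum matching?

For example, pair 1-F, 2-B, 3-A, 4-H, 5-I, 6-C, 7-J, 8-E.
This saturates every left vertex, so 8 is the maximum.

8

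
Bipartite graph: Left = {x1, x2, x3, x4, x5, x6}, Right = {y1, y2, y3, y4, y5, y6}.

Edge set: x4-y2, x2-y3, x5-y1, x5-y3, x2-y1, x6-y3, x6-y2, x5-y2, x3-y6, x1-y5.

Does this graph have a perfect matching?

The set {x2, x4, x5, x6} has only 3 neighbours ({y1, y2, y3}), so by Hall's theorem at most 5 of the 6 left vertices can be matched.
Hence no matching covers every left vertex.

No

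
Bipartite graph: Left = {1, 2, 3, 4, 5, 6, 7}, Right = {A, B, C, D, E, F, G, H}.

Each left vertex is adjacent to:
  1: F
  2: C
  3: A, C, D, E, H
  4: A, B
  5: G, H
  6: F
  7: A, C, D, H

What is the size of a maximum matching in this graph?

One maximum matching: 1→F, 2→C, 3→A, 4→B, 5→G, 7→D.
The set {1, 6} has only 1 neighbour ({F}), so by Hall's theorem at most 6 of the 7 left vertices can be matched.

6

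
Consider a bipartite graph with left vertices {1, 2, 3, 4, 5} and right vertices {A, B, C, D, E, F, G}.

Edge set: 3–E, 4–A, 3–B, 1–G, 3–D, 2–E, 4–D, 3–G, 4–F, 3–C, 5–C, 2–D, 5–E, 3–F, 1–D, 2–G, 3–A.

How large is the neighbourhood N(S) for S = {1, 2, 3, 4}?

The union of neighbours of {1, 2, 3, 4} is {A, B, C, D, E, F, G}, which has 7 elements.
Since |N(S)| = 7 ≥ |S| = 4, Hall's condition holds for this subset.

7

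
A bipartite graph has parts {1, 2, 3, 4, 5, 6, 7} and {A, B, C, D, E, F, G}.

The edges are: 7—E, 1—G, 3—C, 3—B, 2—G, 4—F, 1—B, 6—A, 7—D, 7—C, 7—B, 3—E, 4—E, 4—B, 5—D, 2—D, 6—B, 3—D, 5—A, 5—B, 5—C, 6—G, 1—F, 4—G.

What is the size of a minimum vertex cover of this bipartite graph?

The 7 edges 1–F, 2–D, 3–C, 4–E, 5–A, 6–G, 7–B form a matching, so any vertex cover needs at least 7 vertices (one per matched edge).
Conversely {1, 2, 3, 4, 5, 6, 7} meets every edge and has exactly 7 vertices, so 7 is optimal.

7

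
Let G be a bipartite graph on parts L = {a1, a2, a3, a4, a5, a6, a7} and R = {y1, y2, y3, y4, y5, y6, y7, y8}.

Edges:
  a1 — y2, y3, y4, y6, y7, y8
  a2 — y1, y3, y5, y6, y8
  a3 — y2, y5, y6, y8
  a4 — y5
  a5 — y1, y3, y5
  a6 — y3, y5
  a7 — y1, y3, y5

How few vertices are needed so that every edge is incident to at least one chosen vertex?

{a1, a2, a3, y1, y3, y5} is a vertex cover of size 6: every edge has an endpoint in this set.
No smaller cover exists because a1–y7, a2–y6, a3–y8, a4–y5, a5–y1, a6–y3 is a matching of size 6, and a cover must include an endpoint of each of these disjoint edges (König's theorem).

6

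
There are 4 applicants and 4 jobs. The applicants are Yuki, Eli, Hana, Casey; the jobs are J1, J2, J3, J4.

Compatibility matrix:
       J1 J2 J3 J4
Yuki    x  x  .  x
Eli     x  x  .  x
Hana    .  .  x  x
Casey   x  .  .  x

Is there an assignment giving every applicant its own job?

For example, pair Yuki→J2, Eli→J4, Hana→J3, Casey→J1.
Every applicant is matched, so this is a perfect matching.

Yes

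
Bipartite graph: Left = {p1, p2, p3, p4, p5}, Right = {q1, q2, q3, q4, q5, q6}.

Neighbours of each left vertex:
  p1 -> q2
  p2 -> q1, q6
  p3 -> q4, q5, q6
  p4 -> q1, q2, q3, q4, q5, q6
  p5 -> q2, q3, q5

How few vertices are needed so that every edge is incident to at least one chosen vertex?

The 5 edges p1–q2, p2–q1, p3–q6, p4–q4, p5–q5 form a matching, so any vertex cover needs at least 5 vertices (one per matched edge).
Conversely {p1, p2, p3, p4, p5} meets every edge and has exactly 5 vertices, so 5 is optimal.

5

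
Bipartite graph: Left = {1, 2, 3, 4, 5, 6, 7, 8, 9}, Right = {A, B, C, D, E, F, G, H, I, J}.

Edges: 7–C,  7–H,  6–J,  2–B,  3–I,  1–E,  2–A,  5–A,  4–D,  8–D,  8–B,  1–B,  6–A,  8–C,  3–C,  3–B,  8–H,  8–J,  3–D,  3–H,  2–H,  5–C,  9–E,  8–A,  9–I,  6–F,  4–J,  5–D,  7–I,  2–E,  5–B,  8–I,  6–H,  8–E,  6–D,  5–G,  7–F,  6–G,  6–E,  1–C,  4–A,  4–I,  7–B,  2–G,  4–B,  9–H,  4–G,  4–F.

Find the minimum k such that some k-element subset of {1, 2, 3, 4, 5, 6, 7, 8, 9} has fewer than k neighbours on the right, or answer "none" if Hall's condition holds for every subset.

none

A matching saturating every left vertex exists, for instance 1→C, 2→G, 3→H, 4→B, 5→D, 6→J, 7→F, 8→A, 9→E.
By Hall's marriage theorem, this means |N(S)| ≥ |S| for every subset S, so no violating subset exists.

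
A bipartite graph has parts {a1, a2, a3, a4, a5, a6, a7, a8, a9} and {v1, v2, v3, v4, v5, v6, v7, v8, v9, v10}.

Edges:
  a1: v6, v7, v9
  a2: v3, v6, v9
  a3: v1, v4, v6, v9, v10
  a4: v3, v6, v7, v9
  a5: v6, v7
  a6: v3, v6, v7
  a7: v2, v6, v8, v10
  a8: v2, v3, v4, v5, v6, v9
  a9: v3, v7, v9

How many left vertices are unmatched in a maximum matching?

2

A valid assignment of size 7: a1→v9, a2→v3, a3→v1, a4→v7, a5→v6, a7→v10, a8→v2.
The set {a1, a2, a4, a5, a6, a9} has only 4 neighbours ({v3, v6, v7, v9}), so by Hall's theorem at most 7 of the 9 left vertices can be matched.
That matches 7 of the 9, leaving 2 unmatched; no matching can do better.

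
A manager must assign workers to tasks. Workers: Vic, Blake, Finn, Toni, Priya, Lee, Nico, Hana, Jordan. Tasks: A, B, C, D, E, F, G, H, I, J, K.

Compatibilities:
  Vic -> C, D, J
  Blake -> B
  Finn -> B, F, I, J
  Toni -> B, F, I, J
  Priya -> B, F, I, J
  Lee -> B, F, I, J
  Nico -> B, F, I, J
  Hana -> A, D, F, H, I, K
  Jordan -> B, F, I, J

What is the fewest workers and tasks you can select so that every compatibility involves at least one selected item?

A maximum matching has 6 edges (e.g. Vic–C, Blake–B, Finn–I, Toni–J, Priya–F, Hana–A).
By König's theorem the minimum vertex cover has the same size. One such cover is {Vic, Hana, B, F, I, J}.

6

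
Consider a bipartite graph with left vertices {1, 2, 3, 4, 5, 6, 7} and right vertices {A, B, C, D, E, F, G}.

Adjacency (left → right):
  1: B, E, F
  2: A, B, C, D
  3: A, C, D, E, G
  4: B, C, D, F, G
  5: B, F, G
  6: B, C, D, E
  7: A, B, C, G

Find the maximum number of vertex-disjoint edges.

A valid assignment of size 7: 1→F, 2→C, 3→A, 4→D, 5→G, 6→E, 7→B.
This saturates every left vertex, so 7 is the maximum.

7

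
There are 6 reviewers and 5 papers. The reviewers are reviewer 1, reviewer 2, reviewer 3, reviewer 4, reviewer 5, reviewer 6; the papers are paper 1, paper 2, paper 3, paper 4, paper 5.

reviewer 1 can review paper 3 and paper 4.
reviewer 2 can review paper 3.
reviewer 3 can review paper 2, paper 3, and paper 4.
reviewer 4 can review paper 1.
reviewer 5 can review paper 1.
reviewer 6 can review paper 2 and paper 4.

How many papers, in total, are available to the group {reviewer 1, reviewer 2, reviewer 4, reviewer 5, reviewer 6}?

The union of neighbours of {reviewer 1, reviewer 2, reviewer 4, reviewer 5, reviewer 6} is {paper 1, paper 2, paper 3, paper 4}, which has 4 elements.
Since |N(S)| = 4 < |S| = 5, Hall's condition fails for this subset.

4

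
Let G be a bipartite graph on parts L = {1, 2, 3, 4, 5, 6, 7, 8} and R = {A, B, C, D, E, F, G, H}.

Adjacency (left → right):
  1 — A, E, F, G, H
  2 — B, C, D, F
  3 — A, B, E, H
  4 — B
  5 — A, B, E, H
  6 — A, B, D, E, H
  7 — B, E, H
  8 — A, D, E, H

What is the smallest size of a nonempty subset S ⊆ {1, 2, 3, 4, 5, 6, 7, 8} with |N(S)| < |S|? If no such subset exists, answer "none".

6

Take S = {3, 4, 5, 6, 7, 8}. Its neighbourhood is {A, B, D, E, H}, so |N(S)| = 5 < |S| = 6.
Every subset of size less than 6 has at least as many neighbours as members, so 6 is the minimum.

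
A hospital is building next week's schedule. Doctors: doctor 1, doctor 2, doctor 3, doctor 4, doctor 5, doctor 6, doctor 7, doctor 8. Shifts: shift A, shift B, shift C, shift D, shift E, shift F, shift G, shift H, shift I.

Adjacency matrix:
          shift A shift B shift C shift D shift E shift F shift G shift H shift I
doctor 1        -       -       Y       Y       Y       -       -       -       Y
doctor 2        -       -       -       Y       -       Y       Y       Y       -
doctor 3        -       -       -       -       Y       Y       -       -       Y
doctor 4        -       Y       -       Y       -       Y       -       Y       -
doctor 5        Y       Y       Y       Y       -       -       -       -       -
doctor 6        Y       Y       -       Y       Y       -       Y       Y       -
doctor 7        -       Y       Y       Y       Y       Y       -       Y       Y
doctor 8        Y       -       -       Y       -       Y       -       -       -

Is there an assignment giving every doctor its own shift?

Yes

A valid assignment of size 8: doctor 1→shift D, doctor 2→shift H, doctor 3→shift E, doctor 4→shift B, doctor 5→shift A, doctor 6→shift G, doctor 7→shift I, doctor 8→shift F.
Every doctor is matched, so this matching saturates all of them.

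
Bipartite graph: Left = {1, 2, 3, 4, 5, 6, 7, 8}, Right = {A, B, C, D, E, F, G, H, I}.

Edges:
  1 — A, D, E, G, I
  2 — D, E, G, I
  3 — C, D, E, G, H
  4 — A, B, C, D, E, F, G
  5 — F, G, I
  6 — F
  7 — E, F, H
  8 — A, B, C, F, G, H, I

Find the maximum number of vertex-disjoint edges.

8

For example, pair 1-A, 2-D, 3-E, 4-B, 5-I, 6-F, 7-H, 8-G.
All 8 left vertices are matched, so no larger matching exists.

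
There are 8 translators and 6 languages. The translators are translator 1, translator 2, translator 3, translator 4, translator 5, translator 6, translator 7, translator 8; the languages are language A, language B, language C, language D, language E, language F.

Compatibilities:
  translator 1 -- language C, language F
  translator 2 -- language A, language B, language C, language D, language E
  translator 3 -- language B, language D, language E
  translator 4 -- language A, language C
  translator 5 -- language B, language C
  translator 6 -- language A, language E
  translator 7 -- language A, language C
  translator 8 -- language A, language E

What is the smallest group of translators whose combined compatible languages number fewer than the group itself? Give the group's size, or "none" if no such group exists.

4

Take S = {translator 4, translator 6, translator 7, translator 8}. Its neighbourhood is {language A, language C, language E}, so |N(S)| = 3 < |S| = 4.
Every subset of size less than 4 has at least as many neighbours as members, so 4 is the minimum.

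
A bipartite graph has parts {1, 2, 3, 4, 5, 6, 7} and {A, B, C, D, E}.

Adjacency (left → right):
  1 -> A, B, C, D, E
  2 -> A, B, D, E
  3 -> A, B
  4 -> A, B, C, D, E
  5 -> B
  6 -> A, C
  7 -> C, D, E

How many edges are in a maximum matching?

5

For example, pair 1–C, 2–D, 3–A, 4–E, 5–B.
The set {1, 2, 3, 4, 5, 6, 7} has only 5 neighbours ({A, B, C, D, E}), so by Hall's theorem at most 5 of the 7 left vertices can be matched.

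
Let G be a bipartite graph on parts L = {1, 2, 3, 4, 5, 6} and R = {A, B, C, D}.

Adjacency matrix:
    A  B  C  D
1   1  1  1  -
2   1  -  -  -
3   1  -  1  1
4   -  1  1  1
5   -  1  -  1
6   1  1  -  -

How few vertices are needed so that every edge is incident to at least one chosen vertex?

4

A maximum matching has 4 edges (e.g. 1–C, 2–A, 3–D, 4–B).
By König's theorem the minimum vertex cover has the same size. One such cover is {A, B, C, D}.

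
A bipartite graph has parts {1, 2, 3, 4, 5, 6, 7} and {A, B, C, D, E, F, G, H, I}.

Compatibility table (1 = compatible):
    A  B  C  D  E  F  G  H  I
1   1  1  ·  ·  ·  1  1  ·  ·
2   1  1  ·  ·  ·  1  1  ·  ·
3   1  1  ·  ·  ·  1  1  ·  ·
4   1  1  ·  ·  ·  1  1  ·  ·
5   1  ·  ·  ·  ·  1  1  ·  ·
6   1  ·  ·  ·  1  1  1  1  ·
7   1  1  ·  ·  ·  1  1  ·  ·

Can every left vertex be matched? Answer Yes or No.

No

The set {1, 2, 3, 4, 5, 7} has only 4 neighbours ({A, B, F, G}), so by Hall's theorem at most 5 of the 7 left vertices can be matched.
Hence no matching covers every left vertex.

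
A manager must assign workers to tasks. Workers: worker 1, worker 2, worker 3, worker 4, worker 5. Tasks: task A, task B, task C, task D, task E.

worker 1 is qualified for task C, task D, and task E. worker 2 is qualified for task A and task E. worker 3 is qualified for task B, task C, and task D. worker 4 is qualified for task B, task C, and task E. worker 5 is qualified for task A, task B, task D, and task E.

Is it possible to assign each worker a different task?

Yes

A valid assignment of size 5: worker 1→task C, worker 2→task A, worker 3→task D, worker 4→task B, worker 5→task E.
Every worker is matched, so this is a perfect matching.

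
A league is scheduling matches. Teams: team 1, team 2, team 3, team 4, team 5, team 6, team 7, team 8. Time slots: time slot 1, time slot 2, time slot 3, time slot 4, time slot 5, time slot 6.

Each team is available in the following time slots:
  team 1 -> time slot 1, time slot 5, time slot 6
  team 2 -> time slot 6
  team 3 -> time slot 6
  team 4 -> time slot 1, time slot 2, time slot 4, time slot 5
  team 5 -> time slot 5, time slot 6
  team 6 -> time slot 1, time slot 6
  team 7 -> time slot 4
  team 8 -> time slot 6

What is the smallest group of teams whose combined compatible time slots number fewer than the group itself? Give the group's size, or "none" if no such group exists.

Take S = {team 2, team 3}. Its neighbourhood is {time slot 6}, so |N(S)| = 1 < |S| = 2.
No single vertex violates Hall's condition since each has at least one neighbour, so 2 is the minimum.

2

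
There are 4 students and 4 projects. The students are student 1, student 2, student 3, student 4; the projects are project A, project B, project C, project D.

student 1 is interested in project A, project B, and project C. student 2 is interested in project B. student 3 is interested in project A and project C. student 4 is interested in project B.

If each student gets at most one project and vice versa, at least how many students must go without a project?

1

A valid assignment of size 3: student 1-project A, student 2-project B, student 3-project C.
The set {student 2, student 4} has only 1 neighbour ({project B}), so by Hall's theorem at most 3 of the 4 students can be matched.
That matches 3 of the 4, leaving 1 unmatched; no matching can do better.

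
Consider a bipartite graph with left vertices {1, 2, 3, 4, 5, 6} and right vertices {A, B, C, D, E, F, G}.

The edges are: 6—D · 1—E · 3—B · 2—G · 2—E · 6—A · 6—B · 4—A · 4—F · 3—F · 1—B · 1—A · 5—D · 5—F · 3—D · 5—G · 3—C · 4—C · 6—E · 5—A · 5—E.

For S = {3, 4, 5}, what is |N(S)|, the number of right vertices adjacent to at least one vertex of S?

The union of neighbours of {3, 4, 5} is {A, B, C, D, E, F, G}, which has 7 elements.
Since |N(S)| = 7 ≥ |S| = 3, Hall's condition holds for this subset.

7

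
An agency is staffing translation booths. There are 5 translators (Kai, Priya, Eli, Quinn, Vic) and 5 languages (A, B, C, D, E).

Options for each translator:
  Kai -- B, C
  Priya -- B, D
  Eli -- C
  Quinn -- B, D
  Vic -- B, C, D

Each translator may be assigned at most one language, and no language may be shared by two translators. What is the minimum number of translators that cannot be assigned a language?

2

For example, pair Kai→B, Priya→D, Eli→C.
The set {Kai, Priya, Eli, Quinn, Vic} has only 3 neighbours ({B, C, D}), so by Hall's theorem at most 3 of the 5 translators can be matched.
That matches 3 of the 5, leaving 2 unmatched; no matching can do better.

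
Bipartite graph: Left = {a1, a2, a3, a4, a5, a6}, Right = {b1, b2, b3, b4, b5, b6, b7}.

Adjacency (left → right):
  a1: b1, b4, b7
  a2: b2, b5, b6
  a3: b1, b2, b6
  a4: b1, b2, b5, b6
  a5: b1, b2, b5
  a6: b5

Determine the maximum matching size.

One maximum matching: a1-b7, a2-b2, a3-b1, a4-b6, a5-b5.
The set {a2, a3, a4, a5, a6} has only 4 neighbours ({b1, b2, b5, b6}), so by Hall's theorem at most 5 of the 6 left vertices can be matched.

5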